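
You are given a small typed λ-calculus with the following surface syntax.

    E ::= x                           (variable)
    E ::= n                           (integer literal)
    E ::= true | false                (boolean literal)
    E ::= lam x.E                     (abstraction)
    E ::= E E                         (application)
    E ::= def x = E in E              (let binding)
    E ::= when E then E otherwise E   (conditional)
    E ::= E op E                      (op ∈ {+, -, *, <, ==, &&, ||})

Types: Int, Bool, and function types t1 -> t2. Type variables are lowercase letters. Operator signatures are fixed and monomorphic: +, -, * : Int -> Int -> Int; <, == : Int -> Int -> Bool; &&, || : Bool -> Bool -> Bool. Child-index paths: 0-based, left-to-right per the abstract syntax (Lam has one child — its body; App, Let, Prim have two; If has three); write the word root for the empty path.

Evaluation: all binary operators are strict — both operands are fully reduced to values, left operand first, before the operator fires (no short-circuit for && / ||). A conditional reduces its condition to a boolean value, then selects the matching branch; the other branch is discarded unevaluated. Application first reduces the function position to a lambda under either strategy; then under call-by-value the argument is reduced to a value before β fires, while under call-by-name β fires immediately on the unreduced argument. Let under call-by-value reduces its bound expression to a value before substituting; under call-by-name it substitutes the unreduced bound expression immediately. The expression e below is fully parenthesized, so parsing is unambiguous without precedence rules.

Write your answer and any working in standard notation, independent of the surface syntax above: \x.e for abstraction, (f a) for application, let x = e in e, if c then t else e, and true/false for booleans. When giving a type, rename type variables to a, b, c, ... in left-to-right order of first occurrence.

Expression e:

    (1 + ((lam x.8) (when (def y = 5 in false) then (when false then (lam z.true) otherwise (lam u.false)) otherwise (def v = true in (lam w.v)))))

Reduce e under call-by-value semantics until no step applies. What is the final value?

Answer: 9

Working:
step 0: (1 + ((\x.8) (if (let y = 5 in false) then (if false then (\z.true) else (\u.false)) else (let v = true in (\w.v)))))
step 1: [let@1.1.0] (1 + ((\x.8) (if false then (if false then (\z.true) else (\u.false)) else (let v = true in (\w.v)))))
step 2: [if@1.1] (1 + ((\x.8) (let v = true in (\w.v))))
step 3: [let@1.1] (1 + ((\x.8) (\w.true)))
step 4: [beta@1] (1 + 8)
step 5: [delta@root] 9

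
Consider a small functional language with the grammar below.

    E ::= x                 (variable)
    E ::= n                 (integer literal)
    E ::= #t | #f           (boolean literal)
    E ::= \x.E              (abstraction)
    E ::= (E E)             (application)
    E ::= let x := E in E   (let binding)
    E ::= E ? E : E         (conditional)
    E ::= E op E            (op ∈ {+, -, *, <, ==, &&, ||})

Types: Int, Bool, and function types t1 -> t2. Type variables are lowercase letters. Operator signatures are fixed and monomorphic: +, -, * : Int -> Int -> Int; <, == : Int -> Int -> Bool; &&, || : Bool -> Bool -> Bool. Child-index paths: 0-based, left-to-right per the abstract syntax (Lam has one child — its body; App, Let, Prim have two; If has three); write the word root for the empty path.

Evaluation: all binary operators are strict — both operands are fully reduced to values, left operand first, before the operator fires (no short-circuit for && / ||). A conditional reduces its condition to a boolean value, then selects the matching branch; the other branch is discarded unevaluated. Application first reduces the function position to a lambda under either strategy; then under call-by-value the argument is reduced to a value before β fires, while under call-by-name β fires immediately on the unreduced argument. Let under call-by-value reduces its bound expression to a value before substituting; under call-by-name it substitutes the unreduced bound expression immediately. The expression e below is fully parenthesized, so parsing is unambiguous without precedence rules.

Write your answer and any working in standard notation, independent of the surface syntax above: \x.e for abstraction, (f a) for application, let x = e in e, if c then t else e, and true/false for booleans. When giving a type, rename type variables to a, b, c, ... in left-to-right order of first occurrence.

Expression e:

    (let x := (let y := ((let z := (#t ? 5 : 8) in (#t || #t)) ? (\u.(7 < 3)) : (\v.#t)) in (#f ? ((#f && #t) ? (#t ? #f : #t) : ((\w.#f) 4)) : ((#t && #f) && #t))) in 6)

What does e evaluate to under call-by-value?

Derivation:
step 0: (let x = (let y = (if (let z = (if true then 5 else 8) in (true || true)) then (\u.(7 < 3)) else (\v.true)) in (if false then (if (false && true) then (if true then false else true) else ((\w.false) 4)) else ((true && false) && true))) in 6)
step 1: [if@0.0.0.0] (let x = (let y = (if (let z = 5 in (true || true)) then (\u.(7 < 3)) else (\v.true)) in (if false then (if (false && true) then (if true then false else true) else ((\w.false) 4)) else ((true && false) && true))) in 6)
step 2: [let@0.0.0] (let x = (let y = (if (true || true) then (\u.(7 < 3)) else (\v.true)) in (if false then (if (false && true) then (if true then false else true) else ((\w.false) 4)) else ((true && false) && true))) in 6)
step 3: [delta@0.0.0] (let x = (let y = (if true then (\u.(7 < 3)) else (\v.true)) in (if false then (if (false && true) then (if true then false else true) else ((\w.false) 4)) else ((true && false) && true))) in 6)
step 4: [if@0.0] (let x = (let y = (\u.(7 < 3)) in (if false then (if (false && true) then (if true then false else true) else ((\w.false) 4)) else ((true && false) && true))) in 6)
step 5: [let@0] (let x = (if false then (if (false && true) then (if true then false else true) else ((\w.false) 4)) else ((true && false) && true)) in 6)
step 6: [if@0] (let x = ((true && false) && true) in 6)
step 7: [delta@0.0] (let x = (false && true) in 6)
step 8: [delta@0] (let x = false in 6)
step 9: [let@root] 6

Answer: 6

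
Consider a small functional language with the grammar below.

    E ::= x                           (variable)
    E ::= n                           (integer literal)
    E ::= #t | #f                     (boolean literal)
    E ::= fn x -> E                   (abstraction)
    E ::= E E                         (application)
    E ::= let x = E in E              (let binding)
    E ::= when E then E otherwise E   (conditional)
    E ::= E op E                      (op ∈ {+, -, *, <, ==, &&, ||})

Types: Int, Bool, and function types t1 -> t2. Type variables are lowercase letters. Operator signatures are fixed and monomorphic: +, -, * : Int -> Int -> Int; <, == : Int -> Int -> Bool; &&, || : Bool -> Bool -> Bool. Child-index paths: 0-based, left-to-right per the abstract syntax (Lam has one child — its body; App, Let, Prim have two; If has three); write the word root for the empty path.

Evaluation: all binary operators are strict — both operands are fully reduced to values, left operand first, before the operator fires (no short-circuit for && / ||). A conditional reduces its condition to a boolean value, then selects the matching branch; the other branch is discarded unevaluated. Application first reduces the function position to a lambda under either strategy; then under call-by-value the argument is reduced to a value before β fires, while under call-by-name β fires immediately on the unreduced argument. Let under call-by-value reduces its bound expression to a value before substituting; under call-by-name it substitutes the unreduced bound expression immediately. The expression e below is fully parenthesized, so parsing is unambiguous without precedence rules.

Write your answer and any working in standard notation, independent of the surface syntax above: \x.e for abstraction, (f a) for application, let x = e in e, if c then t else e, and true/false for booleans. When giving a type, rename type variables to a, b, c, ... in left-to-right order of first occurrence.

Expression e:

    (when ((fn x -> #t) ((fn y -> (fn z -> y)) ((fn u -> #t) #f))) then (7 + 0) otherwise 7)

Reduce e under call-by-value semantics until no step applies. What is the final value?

Answer: 7

Derivation:
step 0: (if ((\x.true) ((\y.(\z.y)) ((\u.true) false))) then (7 + 0) else 7)
step 1: [beta@0.1.1] (if ((\x.true) ((\y.(\z.y)) true)) then (7 + 0) else 7)
step 2: [beta@0.1] (if ((\x.true) (\z.true)) then (7 + 0) else 7)
step 3: [beta@0] (if true then (7 + 0) else 7)
step 4: [if@root] (7 + 0)
step 5: [delta@root] 7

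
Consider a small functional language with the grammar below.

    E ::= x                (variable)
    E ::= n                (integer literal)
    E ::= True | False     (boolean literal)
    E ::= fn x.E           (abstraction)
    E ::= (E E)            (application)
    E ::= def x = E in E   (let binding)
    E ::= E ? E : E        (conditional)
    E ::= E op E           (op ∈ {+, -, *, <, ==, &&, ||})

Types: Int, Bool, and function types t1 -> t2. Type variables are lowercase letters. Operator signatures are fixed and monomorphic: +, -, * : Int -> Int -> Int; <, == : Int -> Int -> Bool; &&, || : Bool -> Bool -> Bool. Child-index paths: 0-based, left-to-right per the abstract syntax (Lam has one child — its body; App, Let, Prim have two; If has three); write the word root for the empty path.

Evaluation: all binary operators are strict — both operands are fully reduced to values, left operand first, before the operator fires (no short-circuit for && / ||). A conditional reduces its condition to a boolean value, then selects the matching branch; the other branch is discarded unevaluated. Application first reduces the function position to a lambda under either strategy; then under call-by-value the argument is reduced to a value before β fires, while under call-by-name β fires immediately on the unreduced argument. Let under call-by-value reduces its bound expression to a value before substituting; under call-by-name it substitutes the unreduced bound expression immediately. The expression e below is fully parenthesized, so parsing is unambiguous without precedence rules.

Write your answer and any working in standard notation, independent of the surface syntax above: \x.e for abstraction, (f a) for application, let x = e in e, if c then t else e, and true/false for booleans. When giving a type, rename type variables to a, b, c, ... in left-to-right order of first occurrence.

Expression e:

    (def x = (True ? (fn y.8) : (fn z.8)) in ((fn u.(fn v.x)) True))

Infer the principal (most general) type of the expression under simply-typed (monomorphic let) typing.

Trace:
  unify Bool ~ Bool
\y._ : a -> Int
\z._ : b -> Int
  unify a -> Int ~ b -> Int
  unify a ~ b
  unify Int ~ Int
let x : b -> Int
x : b -> Int
\v._ : d -> b -> Int
\u._ : c -> d -> b -> Int
  unify c -> d -> b -> Int ~ Bool -> e
  unify c ~ Bool
  unify d -> b -> Int ~ e
_ _ : d -> b -> Int

Answer: a -> b -> Int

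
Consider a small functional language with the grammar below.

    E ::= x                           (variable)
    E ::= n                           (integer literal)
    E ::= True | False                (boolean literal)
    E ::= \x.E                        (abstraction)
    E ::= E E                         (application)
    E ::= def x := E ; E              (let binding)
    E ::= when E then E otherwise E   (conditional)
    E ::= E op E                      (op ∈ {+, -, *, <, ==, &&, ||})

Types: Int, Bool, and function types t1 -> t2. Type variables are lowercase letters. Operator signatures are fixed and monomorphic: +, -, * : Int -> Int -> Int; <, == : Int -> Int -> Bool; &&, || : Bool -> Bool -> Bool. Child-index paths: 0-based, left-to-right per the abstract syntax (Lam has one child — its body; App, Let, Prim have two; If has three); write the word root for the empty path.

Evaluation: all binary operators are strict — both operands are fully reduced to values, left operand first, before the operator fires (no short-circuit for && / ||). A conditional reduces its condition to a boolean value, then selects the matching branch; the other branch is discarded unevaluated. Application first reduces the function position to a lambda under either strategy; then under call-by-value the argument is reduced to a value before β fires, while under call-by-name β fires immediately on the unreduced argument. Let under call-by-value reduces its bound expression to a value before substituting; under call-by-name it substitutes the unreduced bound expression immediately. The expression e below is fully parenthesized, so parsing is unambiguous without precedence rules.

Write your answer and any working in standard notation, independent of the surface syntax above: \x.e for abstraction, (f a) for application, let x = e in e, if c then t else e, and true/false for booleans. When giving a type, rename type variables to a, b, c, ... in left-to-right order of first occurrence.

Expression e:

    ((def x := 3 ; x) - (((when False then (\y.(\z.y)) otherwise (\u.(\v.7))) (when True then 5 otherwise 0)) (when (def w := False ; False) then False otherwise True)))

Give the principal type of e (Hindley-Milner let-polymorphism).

Answer: Int

Trace:
let x : Int
x : Int
  unify Int ~ Int
  unify Bool ~ Bool
y : a
\z._ : b -> a
\y._ : a -> b -> a
\v._ : d -> Int
\u._ : c -> d -> Int
  unify a -> b -> a ~ c -> d -> Int
  unify a ~ c
  unify b -> c ~ d -> Int
  unify b ~ d
  unify c ~ Int
  unify Bool ~ Bool
  unify Int ~ Int
  unify Int -> d -> Int ~ Int -> e
  unify Int ~ Int
  unify d -> Int ~ e
_ _ : d -> Int
let w : Bool
  unify Bool ~ Bool
  unify Bool ~ Bool
  unify d -> Int ~ Bool -> f
  unify d ~ Bool
  unify Int ~ f
_ _ : Int
  unify Int ~ Int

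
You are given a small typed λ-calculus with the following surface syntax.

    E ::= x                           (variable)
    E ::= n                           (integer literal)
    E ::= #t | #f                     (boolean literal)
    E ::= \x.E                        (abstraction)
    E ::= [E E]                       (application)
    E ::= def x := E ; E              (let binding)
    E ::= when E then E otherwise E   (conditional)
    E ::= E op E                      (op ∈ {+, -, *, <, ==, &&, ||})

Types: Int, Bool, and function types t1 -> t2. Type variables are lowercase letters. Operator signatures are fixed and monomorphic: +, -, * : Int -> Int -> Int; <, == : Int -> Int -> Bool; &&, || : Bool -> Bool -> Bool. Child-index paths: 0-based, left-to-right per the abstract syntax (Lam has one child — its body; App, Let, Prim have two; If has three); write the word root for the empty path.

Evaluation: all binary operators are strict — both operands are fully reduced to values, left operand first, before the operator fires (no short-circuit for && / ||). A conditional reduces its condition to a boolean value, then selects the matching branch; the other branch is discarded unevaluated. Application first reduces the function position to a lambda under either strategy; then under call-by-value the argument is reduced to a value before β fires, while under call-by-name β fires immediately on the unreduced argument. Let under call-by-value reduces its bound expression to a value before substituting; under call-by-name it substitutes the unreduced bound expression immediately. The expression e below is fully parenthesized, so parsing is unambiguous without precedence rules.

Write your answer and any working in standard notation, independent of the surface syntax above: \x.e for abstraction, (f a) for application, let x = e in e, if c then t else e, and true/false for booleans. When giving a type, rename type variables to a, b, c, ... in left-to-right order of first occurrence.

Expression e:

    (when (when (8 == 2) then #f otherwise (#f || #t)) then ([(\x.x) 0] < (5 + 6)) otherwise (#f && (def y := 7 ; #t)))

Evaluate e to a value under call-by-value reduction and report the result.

Derivation:
step 0: (if (if (8 == 2) then false else (false || true)) then (((\x.x) 0) < (5 + 6)) else (false && (let y = 7 in true)))
step 1: [delta@0.0] (if (if false then false else (false || true)) then (((\x.x) 0) < (5 + 6)) else (false && (let y = 7 in true)))
step 2: [if@0] (if (false || true) then (((\x.x) 0) < (5 + 6)) else (false && (let y = 7 in true)))
step 3: [delta@0] (if true then (((\x.x) 0) < (5 + 6)) else (false && (let y = 7 in true)))
step 4: [if@root] (((\x.x) 0) < (5 + 6))
step 5: [beta@0] (0 < (5 + 6))
step 6: [delta@1] (0 < 11)
step 7: [delta@root] true

Answer: true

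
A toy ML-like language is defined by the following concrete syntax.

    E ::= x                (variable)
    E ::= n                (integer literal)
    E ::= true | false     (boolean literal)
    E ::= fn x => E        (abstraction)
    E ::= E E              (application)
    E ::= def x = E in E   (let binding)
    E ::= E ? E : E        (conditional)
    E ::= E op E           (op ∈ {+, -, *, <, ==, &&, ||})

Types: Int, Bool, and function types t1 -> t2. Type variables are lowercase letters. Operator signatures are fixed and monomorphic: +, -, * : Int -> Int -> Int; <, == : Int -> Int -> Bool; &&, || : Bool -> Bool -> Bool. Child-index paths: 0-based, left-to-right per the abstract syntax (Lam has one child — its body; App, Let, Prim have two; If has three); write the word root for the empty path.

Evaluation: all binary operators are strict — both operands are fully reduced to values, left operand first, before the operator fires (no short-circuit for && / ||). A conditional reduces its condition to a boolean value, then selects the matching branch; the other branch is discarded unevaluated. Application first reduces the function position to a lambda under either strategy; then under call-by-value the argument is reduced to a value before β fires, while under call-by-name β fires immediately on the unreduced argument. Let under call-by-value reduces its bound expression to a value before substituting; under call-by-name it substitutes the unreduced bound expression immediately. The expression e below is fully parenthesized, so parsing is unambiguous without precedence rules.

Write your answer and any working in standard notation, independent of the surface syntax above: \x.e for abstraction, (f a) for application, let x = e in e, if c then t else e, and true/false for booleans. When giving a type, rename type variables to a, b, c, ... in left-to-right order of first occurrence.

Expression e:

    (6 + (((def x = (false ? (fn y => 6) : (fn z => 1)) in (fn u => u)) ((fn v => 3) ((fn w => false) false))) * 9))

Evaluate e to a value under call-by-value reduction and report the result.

Derivation:
step 0: (6 + (((let x = (if false then (\y.6) else (\z.1)) in (\u.u)) ((\v.3) ((\w.false) false))) * 9))
step 1: [if@1.0.0.0] (6 + (((let x = (\z.1) in (\u.u)) ((\v.3) ((\w.false) false))) * 9))
step 2: [let@1.0.0] (6 + (((\u.u) ((\v.3) ((\w.false) false))) * 9))
step 3: [beta@1.0.1.1] (6 + (((\u.u) ((\v.3) false)) * 9))
step 4: [beta@1.0.1] (6 + (((\u.u) 3) * 9))
step 5: [beta@1.0] (6 + (3 * 9))
step 6: [delta@1] (6 + 27)
step 7: [delta@root] 33

Answer: 33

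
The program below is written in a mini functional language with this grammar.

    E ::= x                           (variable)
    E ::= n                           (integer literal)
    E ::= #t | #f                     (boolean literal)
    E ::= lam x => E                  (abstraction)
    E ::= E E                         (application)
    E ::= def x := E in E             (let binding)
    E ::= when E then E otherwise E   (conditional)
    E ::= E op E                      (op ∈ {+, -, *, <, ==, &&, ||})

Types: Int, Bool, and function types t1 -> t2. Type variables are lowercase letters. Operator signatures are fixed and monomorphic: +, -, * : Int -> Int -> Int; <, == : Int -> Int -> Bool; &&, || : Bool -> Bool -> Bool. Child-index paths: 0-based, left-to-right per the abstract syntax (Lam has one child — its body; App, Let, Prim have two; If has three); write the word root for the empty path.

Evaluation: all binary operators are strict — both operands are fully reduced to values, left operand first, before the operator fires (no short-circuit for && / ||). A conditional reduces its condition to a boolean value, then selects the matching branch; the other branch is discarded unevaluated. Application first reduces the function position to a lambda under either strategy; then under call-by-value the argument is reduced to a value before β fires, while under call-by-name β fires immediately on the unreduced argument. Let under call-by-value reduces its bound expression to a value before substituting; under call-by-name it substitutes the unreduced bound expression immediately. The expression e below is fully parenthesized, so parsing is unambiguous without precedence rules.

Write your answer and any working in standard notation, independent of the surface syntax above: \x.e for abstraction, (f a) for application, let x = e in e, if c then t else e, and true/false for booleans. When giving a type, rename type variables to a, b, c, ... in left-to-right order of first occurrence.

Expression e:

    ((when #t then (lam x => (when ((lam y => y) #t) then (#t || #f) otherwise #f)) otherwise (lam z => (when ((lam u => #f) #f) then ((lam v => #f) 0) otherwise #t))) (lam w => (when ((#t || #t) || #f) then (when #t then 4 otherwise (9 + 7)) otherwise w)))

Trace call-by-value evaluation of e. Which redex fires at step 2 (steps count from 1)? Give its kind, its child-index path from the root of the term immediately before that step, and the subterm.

Derivation:
step 0: ((if true then (\x.(if ((\y.y) true) then (true || false) else false)) else (\z.(if ((\u.false) false) then ((\v.false) 0) else true))) (\w.(if ((true || true) || false) then (if true then 4 else (9 + 7)) else w)))
step 1: [if@0] ((\x.(if ((\y.y) true) then (true || false) else false)) (\w.(if ((true || true) || false) then (if true then 4 else (9 + 7)) else w)))
step 2: [beta@root] (if ((\y.y) true) then (true || false) else false)

Answer: beta at root : ((\x.(if ((\y.y) true) then (true || false) else false)) (\w.(if ((true || true) || false) then (if true then 4 else (9 + 7)) else w)))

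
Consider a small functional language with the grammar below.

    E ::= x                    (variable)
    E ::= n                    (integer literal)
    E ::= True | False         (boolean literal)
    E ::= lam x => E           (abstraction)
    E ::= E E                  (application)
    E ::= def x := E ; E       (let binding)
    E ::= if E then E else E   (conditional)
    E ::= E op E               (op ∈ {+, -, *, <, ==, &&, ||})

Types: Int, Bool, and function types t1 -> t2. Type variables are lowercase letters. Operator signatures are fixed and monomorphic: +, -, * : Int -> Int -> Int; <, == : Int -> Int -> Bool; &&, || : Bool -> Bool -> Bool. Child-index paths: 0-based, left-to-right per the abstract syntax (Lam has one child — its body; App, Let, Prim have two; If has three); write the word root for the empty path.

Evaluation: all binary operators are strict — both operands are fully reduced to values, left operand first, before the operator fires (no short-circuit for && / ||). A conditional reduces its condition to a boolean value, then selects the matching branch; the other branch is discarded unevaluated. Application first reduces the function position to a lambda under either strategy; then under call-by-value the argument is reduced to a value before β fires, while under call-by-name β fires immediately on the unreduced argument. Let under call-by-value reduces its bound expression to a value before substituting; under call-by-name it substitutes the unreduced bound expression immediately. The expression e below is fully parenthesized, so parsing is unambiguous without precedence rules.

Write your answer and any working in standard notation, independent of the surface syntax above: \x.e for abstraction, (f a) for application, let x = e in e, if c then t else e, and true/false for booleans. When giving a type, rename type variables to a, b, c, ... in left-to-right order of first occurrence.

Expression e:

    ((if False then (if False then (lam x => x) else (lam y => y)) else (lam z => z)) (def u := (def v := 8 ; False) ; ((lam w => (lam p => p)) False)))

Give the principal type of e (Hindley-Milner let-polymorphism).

Answer: a -> a

Trace:
  unify Bool ~ Bool
  unify Bool ~ Bool
x : a
\x._ : a -> a
y : b
\y._ : b -> b
  unify a -> a ~ b -> b
  unify a ~ b
  unify b ~ b
z : c
\z._ : c -> c
  unify b -> b ~ c -> c
  unify b ~ c
  unify c ~ c
let v : Int
let u : Bool
p : e
\p._ : e -> e
\w._ : d -> e -> e
  unify d -> e -> e ~ Bool -> f
  unify d ~ Bool
  unify e -> e ~ f
_ _ : e -> e
  unify c -> c ~ (e -> e) -> g
  unify c ~ e -> e
  unify e -> e ~ g
_ _ : e -> e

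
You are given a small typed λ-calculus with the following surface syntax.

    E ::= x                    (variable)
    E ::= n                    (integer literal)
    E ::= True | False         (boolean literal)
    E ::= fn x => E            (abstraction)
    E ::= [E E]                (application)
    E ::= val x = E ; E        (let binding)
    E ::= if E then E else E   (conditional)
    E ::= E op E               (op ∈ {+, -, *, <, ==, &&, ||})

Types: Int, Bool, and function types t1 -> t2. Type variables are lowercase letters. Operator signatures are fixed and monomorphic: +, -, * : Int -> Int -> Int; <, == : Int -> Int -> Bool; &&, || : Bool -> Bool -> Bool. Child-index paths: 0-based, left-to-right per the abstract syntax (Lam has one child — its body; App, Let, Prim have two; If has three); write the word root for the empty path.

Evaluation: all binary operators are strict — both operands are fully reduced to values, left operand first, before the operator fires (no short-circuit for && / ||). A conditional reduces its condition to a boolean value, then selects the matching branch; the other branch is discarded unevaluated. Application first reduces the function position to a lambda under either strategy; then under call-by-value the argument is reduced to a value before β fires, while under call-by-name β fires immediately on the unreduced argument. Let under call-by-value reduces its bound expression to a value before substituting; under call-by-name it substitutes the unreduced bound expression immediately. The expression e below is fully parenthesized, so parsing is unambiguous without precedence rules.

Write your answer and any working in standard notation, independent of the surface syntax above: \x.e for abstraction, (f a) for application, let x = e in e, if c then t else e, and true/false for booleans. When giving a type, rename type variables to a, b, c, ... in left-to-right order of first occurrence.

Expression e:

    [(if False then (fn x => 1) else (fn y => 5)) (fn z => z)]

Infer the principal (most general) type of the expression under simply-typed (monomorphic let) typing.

Answer: Int

Working:
  unify Bool ~ Bool
\x._ : a -> Int
\y._ : b -> Int
  unify a -> Int ~ b -> Int
  unify a ~ b
  unify Int ~ Int
z : c
\z._ : c -> c
  unify b -> Int ~ (c -> c) -> d
  unify b ~ c -> c
  unify Int ~ d
_ _ : Int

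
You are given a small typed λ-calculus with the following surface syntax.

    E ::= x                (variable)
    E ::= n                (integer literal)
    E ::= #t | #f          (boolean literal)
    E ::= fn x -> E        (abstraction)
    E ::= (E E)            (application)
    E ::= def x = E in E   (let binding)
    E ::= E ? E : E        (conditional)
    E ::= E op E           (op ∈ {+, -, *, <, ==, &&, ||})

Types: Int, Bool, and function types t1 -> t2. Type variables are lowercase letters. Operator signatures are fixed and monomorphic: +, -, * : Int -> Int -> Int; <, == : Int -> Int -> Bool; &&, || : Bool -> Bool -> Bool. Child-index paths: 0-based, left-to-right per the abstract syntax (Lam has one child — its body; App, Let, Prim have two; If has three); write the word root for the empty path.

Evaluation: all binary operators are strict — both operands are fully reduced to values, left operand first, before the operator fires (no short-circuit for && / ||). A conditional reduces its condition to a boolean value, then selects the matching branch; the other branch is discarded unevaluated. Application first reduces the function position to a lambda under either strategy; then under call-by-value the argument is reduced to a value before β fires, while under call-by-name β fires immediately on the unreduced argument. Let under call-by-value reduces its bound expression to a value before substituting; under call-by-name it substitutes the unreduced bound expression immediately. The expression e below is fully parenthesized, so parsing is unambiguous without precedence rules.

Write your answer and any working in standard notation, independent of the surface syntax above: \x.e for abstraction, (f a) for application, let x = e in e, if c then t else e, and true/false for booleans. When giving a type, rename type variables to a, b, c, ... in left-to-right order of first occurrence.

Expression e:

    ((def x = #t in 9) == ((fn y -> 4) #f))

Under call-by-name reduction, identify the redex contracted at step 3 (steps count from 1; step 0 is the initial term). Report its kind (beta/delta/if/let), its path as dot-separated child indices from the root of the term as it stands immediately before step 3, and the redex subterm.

Trace:
step 0: ((let x = true in 9) == ((\y.4) false))
step 1: [let@0] (9 == ((\y.4) false))
step 2: [beta@1] (9 == 4)
step 3: [delta@root] false

Answer: delta at root : (9 == 4)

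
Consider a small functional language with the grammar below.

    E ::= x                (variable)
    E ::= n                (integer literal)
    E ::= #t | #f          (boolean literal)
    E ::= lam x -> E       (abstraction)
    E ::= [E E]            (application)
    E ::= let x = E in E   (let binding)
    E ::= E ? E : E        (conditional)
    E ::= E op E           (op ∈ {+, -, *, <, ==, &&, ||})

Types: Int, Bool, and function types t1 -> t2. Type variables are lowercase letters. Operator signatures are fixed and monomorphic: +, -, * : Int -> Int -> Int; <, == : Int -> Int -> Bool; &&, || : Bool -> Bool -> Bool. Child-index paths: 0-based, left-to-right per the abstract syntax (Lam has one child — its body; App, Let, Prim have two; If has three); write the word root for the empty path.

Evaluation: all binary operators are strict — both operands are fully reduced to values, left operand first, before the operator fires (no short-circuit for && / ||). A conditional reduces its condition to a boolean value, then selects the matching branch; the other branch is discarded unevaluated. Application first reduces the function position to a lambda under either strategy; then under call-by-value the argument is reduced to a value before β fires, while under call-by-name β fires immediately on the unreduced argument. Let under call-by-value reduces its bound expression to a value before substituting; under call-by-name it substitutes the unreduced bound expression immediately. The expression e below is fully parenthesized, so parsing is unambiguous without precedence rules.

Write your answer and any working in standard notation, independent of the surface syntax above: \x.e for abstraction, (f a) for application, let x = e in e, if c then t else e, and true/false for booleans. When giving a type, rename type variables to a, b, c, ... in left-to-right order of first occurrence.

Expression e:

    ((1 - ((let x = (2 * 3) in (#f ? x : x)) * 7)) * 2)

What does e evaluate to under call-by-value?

Working:
step 0: ((1 - ((let x = (2 * 3) in (if false then x else x)) * 7)) * 2)
step 1: [delta@0.1.0.0] ((1 - ((let x = 6 in (if false then x else x)) * 7)) * 2)
step 2: [let@0.1.0] ((1 - ((if false then 6 else 6) * 7)) * 2)
step 3: [if@0.1.0] ((1 - (6 * 7)) * 2)
step 4: [delta@0.1] ((1 - 42) * 2)
step 5: [delta@0] (-41 * 2)
step 6: [delta@root] -82

Answer: -82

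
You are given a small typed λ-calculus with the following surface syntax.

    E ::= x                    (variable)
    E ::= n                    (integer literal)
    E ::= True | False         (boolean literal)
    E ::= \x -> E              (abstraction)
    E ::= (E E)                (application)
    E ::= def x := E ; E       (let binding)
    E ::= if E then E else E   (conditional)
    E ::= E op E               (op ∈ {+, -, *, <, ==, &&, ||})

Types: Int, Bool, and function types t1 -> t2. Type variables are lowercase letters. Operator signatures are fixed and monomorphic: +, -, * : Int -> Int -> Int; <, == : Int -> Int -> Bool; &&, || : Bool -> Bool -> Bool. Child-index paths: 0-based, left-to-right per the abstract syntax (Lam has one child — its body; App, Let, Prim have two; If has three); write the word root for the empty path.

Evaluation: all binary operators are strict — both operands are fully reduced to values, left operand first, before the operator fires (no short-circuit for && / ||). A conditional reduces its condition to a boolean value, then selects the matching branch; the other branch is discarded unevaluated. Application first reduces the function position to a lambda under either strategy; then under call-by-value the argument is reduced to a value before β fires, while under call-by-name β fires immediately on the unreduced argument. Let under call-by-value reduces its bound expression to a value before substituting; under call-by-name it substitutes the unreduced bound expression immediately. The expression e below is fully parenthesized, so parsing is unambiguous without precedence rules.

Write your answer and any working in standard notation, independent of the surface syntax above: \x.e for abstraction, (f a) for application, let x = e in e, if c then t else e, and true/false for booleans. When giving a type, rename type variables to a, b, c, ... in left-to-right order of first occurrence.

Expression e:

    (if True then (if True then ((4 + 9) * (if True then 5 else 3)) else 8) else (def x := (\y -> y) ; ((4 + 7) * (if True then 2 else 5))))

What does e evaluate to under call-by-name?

Answer: 65

Working:
step 0: (if true then (if true then ((4 + 9) * (if true then 5 else 3)) else 8) else (let x = (\y.y) in ((4 + 7) * (if true then 2 else 5))))
step 1: [if@root] (if true then ((4 + 9) * (if true then 5 else 3)) else 8)
step 2: [if@root] ((4 + 9) * (if true then 5 else 3))
step 3: [delta@0] (13 * (if true then 5 else 3))
step 4: [if@1] (13 * 5)
step 5: [delta@root] 65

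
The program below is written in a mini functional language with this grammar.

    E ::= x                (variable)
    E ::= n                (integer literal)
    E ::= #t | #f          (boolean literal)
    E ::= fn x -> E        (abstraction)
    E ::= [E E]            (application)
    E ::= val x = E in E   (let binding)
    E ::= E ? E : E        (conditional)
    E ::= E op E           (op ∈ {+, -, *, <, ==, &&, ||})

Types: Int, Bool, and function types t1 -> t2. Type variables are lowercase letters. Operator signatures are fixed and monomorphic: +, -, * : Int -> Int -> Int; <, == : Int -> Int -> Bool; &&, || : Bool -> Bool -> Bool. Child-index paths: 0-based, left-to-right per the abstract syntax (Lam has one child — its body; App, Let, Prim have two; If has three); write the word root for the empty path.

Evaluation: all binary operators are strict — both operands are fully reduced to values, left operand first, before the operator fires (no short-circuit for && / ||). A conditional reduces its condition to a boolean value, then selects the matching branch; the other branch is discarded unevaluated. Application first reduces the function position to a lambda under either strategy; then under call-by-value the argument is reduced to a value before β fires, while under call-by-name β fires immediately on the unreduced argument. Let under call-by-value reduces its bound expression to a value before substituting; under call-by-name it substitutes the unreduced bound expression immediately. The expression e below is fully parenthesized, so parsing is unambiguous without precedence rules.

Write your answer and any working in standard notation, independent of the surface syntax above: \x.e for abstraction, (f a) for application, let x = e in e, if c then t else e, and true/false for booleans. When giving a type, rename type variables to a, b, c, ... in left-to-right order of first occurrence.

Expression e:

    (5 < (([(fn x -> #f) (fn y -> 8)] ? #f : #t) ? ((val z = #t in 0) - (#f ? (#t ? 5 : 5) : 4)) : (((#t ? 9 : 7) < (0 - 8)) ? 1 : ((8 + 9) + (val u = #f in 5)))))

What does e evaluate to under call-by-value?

Working:
step 0: (5 < (if (if ((\x.false) (\y.8)) then false else true) then ((let z = true in 0) - (if false then (if true then 5 else 5) else 4)) else (if ((if true then 9 else 7) < (0 - 8)) then 1 else ((8 + 9) + (let u = false in 5)))))
step 1: [beta@1.0.0] (5 < (if (if false then false else true) then ((let z = true in 0) - (if false then (if true then 5 else 5) else 4)) else (if ((if true then 9 else 7) < (0 - 8)) then 1 else ((8 + 9) + (let u = false in 5)))))
step 2: [if@1.0] (5 < (if true then ((let z = true in 0) - (if false then (if true then 5 else 5) else 4)) else (if ((if true then 9 else 7) < (0 - 8)) then 1 else ((8 + 9) + (let u = false in 5)))))
step 3: [if@1] (5 < ((let z = true in 0) - (if false then (if true then 5 else 5) else 4)))
step 4: [let@1.0] (5 < (0 - (if false then (if true then 5 else 5) else 4)))
step 5: [if@1.1] (5 < (0 - 4))
step 6: [delta@1] (5 < -4)
step 7: [delta@root] false

Answer: false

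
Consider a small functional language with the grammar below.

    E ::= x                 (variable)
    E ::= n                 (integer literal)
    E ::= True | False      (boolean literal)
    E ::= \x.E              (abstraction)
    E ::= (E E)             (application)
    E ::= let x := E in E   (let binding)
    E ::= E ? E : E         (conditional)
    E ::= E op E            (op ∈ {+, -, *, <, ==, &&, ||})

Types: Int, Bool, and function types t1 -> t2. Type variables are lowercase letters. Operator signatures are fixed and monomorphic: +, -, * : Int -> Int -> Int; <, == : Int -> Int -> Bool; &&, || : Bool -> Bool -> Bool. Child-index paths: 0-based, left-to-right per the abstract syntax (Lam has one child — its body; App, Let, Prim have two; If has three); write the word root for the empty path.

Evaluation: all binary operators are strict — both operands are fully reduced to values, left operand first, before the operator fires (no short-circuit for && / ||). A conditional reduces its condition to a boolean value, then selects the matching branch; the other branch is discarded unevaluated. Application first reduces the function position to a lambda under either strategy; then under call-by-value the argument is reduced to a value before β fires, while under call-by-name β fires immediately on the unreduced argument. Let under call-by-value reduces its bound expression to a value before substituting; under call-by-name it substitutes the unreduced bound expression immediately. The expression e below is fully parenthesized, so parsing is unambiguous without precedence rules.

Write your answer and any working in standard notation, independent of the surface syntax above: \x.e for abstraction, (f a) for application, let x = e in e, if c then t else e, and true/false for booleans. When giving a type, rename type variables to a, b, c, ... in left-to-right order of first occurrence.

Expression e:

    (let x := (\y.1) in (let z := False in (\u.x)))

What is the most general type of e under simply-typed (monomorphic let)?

Derivation:
\y._ : a -> Int
let x : a -> Int
let z : Bool
x : a -> Int
\u._ : b -> a -> Int

Answer: a -> b -> Int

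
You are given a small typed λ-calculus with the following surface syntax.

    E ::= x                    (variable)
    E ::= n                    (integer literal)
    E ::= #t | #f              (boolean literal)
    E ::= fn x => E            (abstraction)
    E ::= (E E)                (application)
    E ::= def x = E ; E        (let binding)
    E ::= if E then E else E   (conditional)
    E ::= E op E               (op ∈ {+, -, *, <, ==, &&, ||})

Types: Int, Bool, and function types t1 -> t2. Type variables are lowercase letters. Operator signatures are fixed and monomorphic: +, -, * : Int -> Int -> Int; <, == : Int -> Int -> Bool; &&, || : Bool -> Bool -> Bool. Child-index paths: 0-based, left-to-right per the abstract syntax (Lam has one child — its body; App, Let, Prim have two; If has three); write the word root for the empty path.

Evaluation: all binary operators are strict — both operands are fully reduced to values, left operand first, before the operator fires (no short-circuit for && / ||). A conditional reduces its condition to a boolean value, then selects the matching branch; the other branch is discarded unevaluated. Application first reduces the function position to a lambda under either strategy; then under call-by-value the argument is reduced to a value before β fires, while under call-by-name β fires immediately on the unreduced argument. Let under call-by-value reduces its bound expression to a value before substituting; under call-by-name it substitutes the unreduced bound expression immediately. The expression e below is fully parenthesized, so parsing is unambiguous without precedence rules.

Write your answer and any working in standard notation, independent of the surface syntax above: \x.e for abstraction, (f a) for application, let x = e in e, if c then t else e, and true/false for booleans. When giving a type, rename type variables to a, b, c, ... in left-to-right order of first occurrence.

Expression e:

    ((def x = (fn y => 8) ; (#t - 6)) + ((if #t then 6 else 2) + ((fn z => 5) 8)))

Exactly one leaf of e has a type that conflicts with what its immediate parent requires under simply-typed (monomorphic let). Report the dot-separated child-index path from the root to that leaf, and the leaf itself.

Derivation:
\y._ : a -> Int
let x : a -> Int
  unify Bool ~ Int
  FAIL: mismatch Bool ~ Int

Answer: 0.1.0 : true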